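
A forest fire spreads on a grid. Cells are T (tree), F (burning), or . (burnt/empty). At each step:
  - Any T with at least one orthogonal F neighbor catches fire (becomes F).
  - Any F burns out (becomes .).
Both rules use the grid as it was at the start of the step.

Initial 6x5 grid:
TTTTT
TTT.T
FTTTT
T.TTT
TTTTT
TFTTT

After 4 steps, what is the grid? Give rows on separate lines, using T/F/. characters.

Step 1: 6 trees catch fire, 2 burn out
  TTTTT
  FTT.T
  .FTTT
  F.TTT
  TFTTT
  F.FTT
Step 2: 6 trees catch fire, 6 burn out
  FTTTT
  .FT.T
  ..FTT
  ..TTT
  F.FTT
  ...FT
Step 3: 6 trees catch fire, 6 burn out
  .FTTT
  ..F.T
  ...FT
  ..FTT
  ...FT
  ....F
Step 4: 4 trees catch fire, 6 burn out
  ..FTT
  ....T
  ....F
  ...FT
  ....F
  .....

..FTT
....T
....F
...FT
....F
.....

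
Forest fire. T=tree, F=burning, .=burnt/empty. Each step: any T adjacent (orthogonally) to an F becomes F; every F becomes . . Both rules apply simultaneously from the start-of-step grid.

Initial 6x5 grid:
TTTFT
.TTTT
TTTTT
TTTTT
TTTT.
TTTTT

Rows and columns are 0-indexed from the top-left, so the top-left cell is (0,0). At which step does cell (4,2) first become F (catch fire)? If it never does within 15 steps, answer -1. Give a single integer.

Step 1: cell (4,2)='T' (+3 fires, +1 burnt)
Step 2: cell (4,2)='T' (+4 fires, +3 burnt)
Step 3: cell (4,2)='T' (+5 fires, +4 burnt)
Step 4: cell (4,2)='T' (+4 fires, +5 burnt)
Step 5: cell (4,2)='F' (+4 fires, +4 burnt)
  -> target ignites at step 5
Step 6: cell (4,2)='.' (+4 fires, +4 burnt)
Step 7: cell (4,2)='.' (+2 fires, +4 burnt)
Step 8: cell (4,2)='.' (+1 fires, +2 burnt)
Step 9: cell (4,2)='.' (+0 fires, +1 burnt)
  fire out at step 9

5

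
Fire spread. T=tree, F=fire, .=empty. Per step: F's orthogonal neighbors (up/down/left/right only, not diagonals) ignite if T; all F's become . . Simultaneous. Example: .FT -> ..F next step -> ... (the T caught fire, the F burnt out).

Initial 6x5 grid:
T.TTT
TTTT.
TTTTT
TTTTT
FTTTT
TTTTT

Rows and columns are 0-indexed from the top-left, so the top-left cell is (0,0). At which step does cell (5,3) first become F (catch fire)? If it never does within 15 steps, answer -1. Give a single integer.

Step 1: cell (5,3)='T' (+3 fires, +1 burnt)
Step 2: cell (5,3)='T' (+4 fires, +3 burnt)
Step 3: cell (5,3)='T' (+5 fires, +4 burnt)
Step 4: cell (5,3)='F' (+6 fires, +5 burnt)
  -> target ignites at step 4
Step 5: cell (5,3)='.' (+4 fires, +6 burnt)
Step 6: cell (5,3)='.' (+3 fires, +4 burnt)
Step 7: cell (5,3)='.' (+1 fires, +3 burnt)
Step 8: cell (5,3)='.' (+1 fires, +1 burnt)
Step 9: cell (5,3)='.' (+0 fires, +1 burnt)
  fire out at step 9

4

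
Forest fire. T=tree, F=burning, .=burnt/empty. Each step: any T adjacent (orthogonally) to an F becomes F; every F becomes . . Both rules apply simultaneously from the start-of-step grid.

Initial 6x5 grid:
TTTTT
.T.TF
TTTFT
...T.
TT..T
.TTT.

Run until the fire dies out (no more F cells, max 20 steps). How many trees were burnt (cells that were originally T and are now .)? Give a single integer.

Answer: 12

Derivation:
Step 1: +5 fires, +2 burnt (F count now 5)
Step 2: +2 fires, +5 burnt (F count now 2)
Step 3: +3 fires, +2 burnt (F count now 3)
Step 4: +1 fires, +3 burnt (F count now 1)
Step 5: +1 fires, +1 burnt (F count now 1)
Step 6: +0 fires, +1 burnt (F count now 0)
Fire out after step 6
Initially T: 18, now '.': 24
Total burnt (originally-T cells now '.'): 12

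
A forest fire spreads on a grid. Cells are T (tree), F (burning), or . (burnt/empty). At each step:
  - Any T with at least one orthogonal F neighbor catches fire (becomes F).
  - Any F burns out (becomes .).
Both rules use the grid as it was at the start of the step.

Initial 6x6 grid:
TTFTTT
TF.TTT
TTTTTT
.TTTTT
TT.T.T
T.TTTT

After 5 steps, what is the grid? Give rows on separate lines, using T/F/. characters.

Step 1: 4 trees catch fire, 2 burn out
  TF.FTT
  F..TTT
  TFTTTT
  .TTTTT
  TT.T.T
  T.TTTT
Step 2: 6 trees catch fire, 4 burn out
  F...FT
  ...FTT
  F.FTTT
  .FTTTT
  TT.T.T
  T.TTTT
Step 3: 5 trees catch fire, 6 burn out
  .....F
  ....FT
  ...FTT
  ..FTTT
  TF.T.T
  T.TTTT
Step 4: 4 trees catch fire, 5 burn out
  ......
  .....F
  ....FT
  ...FTT
  F..T.T
  T.TTTT
Step 5: 4 trees catch fire, 4 burn out
  ......
  ......
  .....F
  ....FT
  ...F.T
  F.TTTT

......
......
.....F
....FT
...F.T
F.TTTT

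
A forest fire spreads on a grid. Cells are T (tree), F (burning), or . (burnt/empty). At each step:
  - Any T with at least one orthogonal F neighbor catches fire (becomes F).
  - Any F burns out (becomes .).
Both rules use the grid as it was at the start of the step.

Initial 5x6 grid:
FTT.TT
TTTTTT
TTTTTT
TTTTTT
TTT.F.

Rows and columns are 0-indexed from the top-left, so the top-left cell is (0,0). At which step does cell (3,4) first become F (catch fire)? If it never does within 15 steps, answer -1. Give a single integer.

Step 1: cell (3,4)='F' (+3 fires, +2 burnt)
  -> target ignites at step 1
Step 2: cell (3,4)='.' (+6 fires, +3 burnt)
Step 3: cell (3,4)='.' (+7 fires, +6 burnt)
Step 4: cell (3,4)='.' (+7 fires, +7 burnt)
Step 5: cell (3,4)='.' (+2 fires, +7 burnt)
Step 6: cell (3,4)='.' (+0 fires, +2 burnt)
  fire out at step 6

1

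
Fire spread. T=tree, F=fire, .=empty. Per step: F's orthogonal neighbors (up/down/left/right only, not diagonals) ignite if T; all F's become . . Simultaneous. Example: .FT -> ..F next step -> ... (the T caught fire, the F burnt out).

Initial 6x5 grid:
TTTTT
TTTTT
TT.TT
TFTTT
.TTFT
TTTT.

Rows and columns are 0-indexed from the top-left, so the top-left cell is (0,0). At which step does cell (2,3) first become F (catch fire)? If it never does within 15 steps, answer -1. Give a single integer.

Step 1: cell (2,3)='T' (+8 fires, +2 burnt)
Step 2: cell (2,3)='F' (+6 fires, +8 burnt)
  -> target ignites at step 2
Step 3: cell (2,3)='.' (+6 fires, +6 burnt)
Step 4: cell (2,3)='.' (+4 fires, +6 burnt)
Step 5: cell (2,3)='.' (+1 fires, +4 burnt)
Step 6: cell (2,3)='.' (+0 fires, +1 burnt)
  fire out at step 6

2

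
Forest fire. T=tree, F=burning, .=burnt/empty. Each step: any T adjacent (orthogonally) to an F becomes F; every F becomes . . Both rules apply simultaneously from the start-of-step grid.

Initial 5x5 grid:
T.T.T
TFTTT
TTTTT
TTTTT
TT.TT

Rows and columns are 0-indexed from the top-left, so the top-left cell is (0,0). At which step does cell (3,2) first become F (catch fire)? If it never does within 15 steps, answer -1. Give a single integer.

Step 1: cell (3,2)='T' (+3 fires, +1 burnt)
Step 2: cell (3,2)='T' (+6 fires, +3 burnt)
Step 3: cell (3,2)='F' (+5 fires, +6 burnt)
  -> target ignites at step 3
Step 4: cell (3,2)='.' (+4 fires, +5 burnt)
Step 5: cell (3,2)='.' (+2 fires, +4 burnt)
Step 6: cell (3,2)='.' (+1 fires, +2 burnt)
Step 7: cell (3,2)='.' (+0 fires, +1 burnt)
  fire out at step 7

3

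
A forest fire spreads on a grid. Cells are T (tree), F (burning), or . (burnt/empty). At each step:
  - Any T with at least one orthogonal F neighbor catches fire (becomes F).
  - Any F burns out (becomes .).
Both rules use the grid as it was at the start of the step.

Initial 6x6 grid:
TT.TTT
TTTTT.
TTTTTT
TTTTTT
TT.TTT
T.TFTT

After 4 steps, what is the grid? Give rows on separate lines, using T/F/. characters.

Step 1: 3 trees catch fire, 1 burn out
  TT.TTT
  TTTTT.
  TTTTTT
  TTTTTT
  TT.FTT
  T.F.FT
Step 2: 3 trees catch fire, 3 burn out
  TT.TTT
  TTTTT.
  TTTTTT
  TTTFTT
  TT..FT
  T....F
Step 3: 4 trees catch fire, 3 burn out
  TT.TTT
  TTTTT.
  TTTFTT
  TTF.FT
  TT...F
  T.....
Step 4: 5 trees catch fire, 4 burn out
  TT.TTT
  TTTFT.
  TTF.FT
  TF...F
  TT....
  T.....

TT.TTT
TTTFT.
TTF.FT
TF...F
TT....
T.....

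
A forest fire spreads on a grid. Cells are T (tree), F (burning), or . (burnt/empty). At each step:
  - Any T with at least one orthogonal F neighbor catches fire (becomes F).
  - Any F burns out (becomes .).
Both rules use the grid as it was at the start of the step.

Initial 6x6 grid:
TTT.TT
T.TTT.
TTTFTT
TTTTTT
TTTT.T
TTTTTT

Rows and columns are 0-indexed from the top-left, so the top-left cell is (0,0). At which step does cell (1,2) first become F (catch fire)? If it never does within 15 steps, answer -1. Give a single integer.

Step 1: cell (1,2)='T' (+4 fires, +1 burnt)
Step 2: cell (1,2)='F' (+7 fires, +4 burnt)
  -> target ignites at step 2
Step 3: cell (1,2)='.' (+7 fires, +7 burnt)
Step 4: cell (1,2)='.' (+8 fires, +7 burnt)
Step 5: cell (1,2)='.' (+4 fires, +8 burnt)
Step 6: cell (1,2)='.' (+1 fires, +4 burnt)
Step 7: cell (1,2)='.' (+0 fires, +1 burnt)
  fire out at step 7

2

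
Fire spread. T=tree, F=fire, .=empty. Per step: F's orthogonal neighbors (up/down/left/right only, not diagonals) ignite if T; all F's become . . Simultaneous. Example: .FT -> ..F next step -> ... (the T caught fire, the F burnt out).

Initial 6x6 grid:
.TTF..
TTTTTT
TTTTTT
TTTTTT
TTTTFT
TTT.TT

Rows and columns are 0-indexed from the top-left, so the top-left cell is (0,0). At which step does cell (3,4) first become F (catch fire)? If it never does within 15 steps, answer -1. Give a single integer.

Step 1: cell (3,4)='F' (+6 fires, +2 burnt)
  -> target ignites at step 1
Step 2: cell (3,4)='.' (+9 fires, +6 burnt)
Step 3: cell (3,4)='.' (+7 fires, +9 burnt)
Step 4: cell (3,4)='.' (+5 fires, +7 burnt)
Step 5: cell (3,4)='.' (+3 fires, +5 burnt)
Step 6: cell (3,4)='.' (+0 fires, +3 burnt)
  fire out at step 6

1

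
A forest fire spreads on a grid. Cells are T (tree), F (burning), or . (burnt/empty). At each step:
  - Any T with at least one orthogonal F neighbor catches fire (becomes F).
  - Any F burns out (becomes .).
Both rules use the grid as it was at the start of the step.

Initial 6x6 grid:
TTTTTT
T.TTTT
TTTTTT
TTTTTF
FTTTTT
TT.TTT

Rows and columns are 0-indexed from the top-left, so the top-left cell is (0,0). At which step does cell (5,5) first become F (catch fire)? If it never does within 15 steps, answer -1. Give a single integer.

Step 1: cell (5,5)='T' (+6 fires, +2 burnt)
Step 2: cell (5,5)='F' (+9 fires, +6 burnt)
  -> target ignites at step 2
Step 3: cell (5,5)='.' (+8 fires, +9 burnt)
Step 4: cell (5,5)='.' (+5 fires, +8 burnt)
Step 5: cell (5,5)='.' (+3 fires, +5 burnt)
Step 6: cell (5,5)='.' (+1 fires, +3 burnt)
Step 7: cell (5,5)='.' (+0 fires, +1 burnt)
  fire out at step 7

2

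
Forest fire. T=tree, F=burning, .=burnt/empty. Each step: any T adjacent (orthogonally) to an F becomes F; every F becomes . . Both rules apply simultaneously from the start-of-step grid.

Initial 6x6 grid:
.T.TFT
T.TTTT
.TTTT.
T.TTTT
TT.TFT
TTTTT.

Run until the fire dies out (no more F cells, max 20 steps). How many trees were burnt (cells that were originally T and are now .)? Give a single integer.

Answer: 24

Derivation:
Step 1: +7 fires, +2 burnt (F count now 7)
Step 2: +6 fires, +7 burnt (F count now 6)
Step 3: +4 fires, +6 burnt (F count now 4)
Step 4: +2 fires, +4 burnt (F count now 2)
Step 5: +3 fires, +2 burnt (F count now 3)
Step 6: +1 fires, +3 burnt (F count now 1)
Step 7: +1 fires, +1 burnt (F count now 1)
Step 8: +0 fires, +1 burnt (F count now 0)
Fire out after step 8
Initially T: 26, now '.': 34
Total burnt (originally-T cells now '.'): 24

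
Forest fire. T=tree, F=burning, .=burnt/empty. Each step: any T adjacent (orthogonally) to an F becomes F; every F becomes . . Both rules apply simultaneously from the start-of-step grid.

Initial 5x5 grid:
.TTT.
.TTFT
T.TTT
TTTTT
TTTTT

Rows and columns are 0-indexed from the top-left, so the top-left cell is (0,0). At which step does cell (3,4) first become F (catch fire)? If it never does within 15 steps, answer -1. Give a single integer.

Step 1: cell (3,4)='T' (+4 fires, +1 burnt)
Step 2: cell (3,4)='T' (+5 fires, +4 burnt)
Step 3: cell (3,4)='F' (+4 fires, +5 burnt)
  -> target ignites at step 3
Step 4: cell (3,4)='.' (+3 fires, +4 burnt)
Step 5: cell (3,4)='.' (+2 fires, +3 burnt)
Step 6: cell (3,4)='.' (+2 fires, +2 burnt)
Step 7: cell (3,4)='.' (+0 fires, +2 burnt)
  fire out at step 7

3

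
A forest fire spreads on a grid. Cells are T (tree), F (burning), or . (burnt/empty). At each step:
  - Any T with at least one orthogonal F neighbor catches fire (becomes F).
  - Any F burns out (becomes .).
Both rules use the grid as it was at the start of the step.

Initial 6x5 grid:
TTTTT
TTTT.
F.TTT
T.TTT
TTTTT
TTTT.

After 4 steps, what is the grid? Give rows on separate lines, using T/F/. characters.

Step 1: 2 trees catch fire, 1 burn out
  TTTTT
  FTTT.
  ..TTT
  F.TTT
  TTTTT
  TTTT.
Step 2: 3 trees catch fire, 2 burn out
  FTTTT
  .FTT.
  ..TTT
  ..TTT
  FTTTT
  TTTT.
Step 3: 4 trees catch fire, 3 burn out
  .FTTT
  ..FT.
  ..TTT
  ..TTT
  .FTTT
  FTTT.
Step 4: 5 trees catch fire, 4 burn out
  ..FTT
  ...F.
  ..FTT
  ..TTT
  ..FTT
  .FTT.

..FTT
...F.
..FTT
..TTT
..FTT
.FTT.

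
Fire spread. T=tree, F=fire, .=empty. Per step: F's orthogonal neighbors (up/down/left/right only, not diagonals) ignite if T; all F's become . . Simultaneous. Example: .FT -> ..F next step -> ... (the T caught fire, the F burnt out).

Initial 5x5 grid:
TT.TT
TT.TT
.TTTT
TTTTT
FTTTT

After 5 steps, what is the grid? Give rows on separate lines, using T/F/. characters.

Step 1: 2 trees catch fire, 1 burn out
  TT.TT
  TT.TT
  .TTTT
  FTTTT
  .FTTT
Step 2: 2 trees catch fire, 2 burn out
  TT.TT
  TT.TT
  .TTTT
  .FTTT
  ..FTT
Step 3: 3 trees catch fire, 2 burn out
  TT.TT
  TT.TT
  .FTTT
  ..FTT
  ...FT
Step 4: 4 trees catch fire, 3 burn out
  TT.TT
  TF.TT
  ..FTT
  ...FT
  ....F
Step 5: 4 trees catch fire, 4 burn out
  TF.TT
  F..TT
  ...FT
  ....F
  .....

TF.TT
F..TT
...FT
....F
.....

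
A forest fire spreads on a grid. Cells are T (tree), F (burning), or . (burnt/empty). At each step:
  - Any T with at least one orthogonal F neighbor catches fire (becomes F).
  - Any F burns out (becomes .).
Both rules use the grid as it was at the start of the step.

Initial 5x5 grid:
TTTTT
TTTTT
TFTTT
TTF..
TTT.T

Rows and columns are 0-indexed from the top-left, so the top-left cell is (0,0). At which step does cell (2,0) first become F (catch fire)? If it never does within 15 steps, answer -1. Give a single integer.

Step 1: cell (2,0)='F' (+5 fires, +2 burnt)
  -> target ignites at step 1
Step 2: cell (2,0)='.' (+6 fires, +5 burnt)
Step 3: cell (2,0)='.' (+5 fires, +6 burnt)
Step 4: cell (2,0)='.' (+2 fires, +5 burnt)
Step 5: cell (2,0)='.' (+1 fires, +2 burnt)
Step 6: cell (2,0)='.' (+0 fires, +1 burnt)
  fire out at step 6

1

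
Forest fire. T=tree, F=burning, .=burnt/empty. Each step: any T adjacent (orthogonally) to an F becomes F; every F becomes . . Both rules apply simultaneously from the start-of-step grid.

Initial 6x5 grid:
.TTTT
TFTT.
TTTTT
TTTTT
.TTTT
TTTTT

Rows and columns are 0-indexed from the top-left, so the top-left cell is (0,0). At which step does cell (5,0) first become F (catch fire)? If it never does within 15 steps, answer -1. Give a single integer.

Step 1: cell (5,0)='T' (+4 fires, +1 burnt)
Step 2: cell (5,0)='T' (+5 fires, +4 burnt)
Step 3: cell (5,0)='T' (+5 fires, +5 burnt)
Step 4: cell (5,0)='T' (+5 fires, +5 burnt)
Step 5: cell (5,0)='F' (+4 fires, +5 burnt)
  -> target ignites at step 5
Step 6: cell (5,0)='.' (+2 fires, +4 burnt)
Step 7: cell (5,0)='.' (+1 fires, +2 burnt)
Step 8: cell (5,0)='.' (+0 fires, +1 burnt)
  fire out at step 8

5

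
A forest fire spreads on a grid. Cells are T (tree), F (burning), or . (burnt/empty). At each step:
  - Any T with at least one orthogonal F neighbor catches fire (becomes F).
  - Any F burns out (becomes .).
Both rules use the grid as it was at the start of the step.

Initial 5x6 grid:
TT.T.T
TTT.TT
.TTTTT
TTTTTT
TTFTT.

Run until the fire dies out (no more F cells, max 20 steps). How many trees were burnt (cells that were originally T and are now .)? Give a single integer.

Answer: 23

Derivation:
Step 1: +3 fires, +1 burnt (F count now 3)
Step 2: +5 fires, +3 burnt (F count now 5)
Step 3: +5 fires, +5 burnt (F count now 5)
Step 4: +3 fires, +5 burnt (F count now 3)
Step 5: +4 fires, +3 burnt (F count now 4)
Step 6: +2 fires, +4 burnt (F count now 2)
Step 7: +1 fires, +2 burnt (F count now 1)
Step 8: +0 fires, +1 burnt (F count now 0)
Fire out after step 8
Initially T: 24, now '.': 29
Total burnt (originally-T cells now '.'): 23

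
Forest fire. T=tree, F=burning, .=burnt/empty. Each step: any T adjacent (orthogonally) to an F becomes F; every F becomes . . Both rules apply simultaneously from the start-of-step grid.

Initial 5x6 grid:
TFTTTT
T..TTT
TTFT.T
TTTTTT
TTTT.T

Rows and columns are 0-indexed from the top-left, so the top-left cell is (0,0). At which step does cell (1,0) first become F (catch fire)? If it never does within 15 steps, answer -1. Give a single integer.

Step 1: cell (1,0)='T' (+5 fires, +2 burnt)
Step 2: cell (1,0)='F' (+7 fires, +5 burnt)
  -> target ignites at step 2
Step 3: cell (1,0)='.' (+6 fires, +7 burnt)
Step 4: cell (1,0)='.' (+4 fires, +6 burnt)
Step 5: cell (1,0)='.' (+2 fires, +4 burnt)
Step 6: cell (1,0)='.' (+0 fires, +2 burnt)
  fire out at step 6

2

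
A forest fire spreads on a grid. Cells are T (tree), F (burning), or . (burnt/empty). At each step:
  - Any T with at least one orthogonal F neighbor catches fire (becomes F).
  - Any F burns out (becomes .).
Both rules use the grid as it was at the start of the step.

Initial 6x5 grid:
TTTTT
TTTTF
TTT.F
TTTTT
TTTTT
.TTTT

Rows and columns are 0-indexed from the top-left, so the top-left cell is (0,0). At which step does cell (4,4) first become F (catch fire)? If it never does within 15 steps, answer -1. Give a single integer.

Step 1: cell (4,4)='T' (+3 fires, +2 burnt)
Step 2: cell (4,4)='F' (+4 fires, +3 burnt)
  -> target ignites at step 2
Step 3: cell (4,4)='.' (+6 fires, +4 burnt)
Step 4: cell (4,4)='.' (+6 fires, +6 burnt)
Step 5: cell (4,4)='.' (+5 fires, +6 burnt)
Step 6: cell (4,4)='.' (+2 fires, +5 burnt)
Step 7: cell (4,4)='.' (+0 fires, +2 burnt)
  fire out at step 7

2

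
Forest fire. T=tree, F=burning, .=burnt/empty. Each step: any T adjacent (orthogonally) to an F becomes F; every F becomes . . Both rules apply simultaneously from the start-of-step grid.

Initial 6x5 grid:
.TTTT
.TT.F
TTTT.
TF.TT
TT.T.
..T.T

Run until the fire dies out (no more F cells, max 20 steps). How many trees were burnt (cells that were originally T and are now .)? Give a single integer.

Answer: 16

Derivation:
Step 1: +4 fires, +2 burnt (F count now 4)
Step 2: +5 fires, +4 burnt (F count now 5)
Step 3: +4 fires, +5 burnt (F count now 4)
Step 4: +1 fires, +4 burnt (F count now 1)
Step 5: +2 fires, +1 burnt (F count now 2)
Step 6: +0 fires, +2 burnt (F count now 0)
Fire out after step 6
Initially T: 18, now '.': 28
Total burnt (originally-T cells now '.'): 16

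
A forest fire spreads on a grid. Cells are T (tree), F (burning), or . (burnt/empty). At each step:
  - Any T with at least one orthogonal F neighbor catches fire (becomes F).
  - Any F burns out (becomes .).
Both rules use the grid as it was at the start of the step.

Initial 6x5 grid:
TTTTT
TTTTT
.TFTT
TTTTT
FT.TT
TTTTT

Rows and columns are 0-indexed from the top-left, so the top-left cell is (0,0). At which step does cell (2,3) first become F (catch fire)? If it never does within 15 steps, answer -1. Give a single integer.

Step 1: cell (2,3)='F' (+7 fires, +2 burnt)
  -> target ignites at step 1
Step 2: cell (2,3)='.' (+7 fires, +7 burnt)
Step 3: cell (2,3)='.' (+7 fires, +7 burnt)
Step 4: cell (2,3)='.' (+4 fires, +7 burnt)
Step 5: cell (2,3)='.' (+1 fires, +4 burnt)
Step 6: cell (2,3)='.' (+0 fires, +1 burnt)
  fire out at step 6

1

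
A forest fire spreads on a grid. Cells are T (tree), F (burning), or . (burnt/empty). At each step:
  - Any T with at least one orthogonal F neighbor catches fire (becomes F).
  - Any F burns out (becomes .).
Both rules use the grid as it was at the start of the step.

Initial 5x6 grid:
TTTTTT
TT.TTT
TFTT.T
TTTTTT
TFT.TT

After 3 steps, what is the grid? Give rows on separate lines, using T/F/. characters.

Step 1: 6 trees catch fire, 2 burn out
  TTTTTT
  TF.TTT
  F.FT.T
  TFTTTT
  F.F.TT
Step 2: 5 trees catch fire, 6 burn out
  TFTTTT
  F..TTT
  ...F.T
  F.FTTT
  ....TT
Step 3: 4 trees catch fire, 5 burn out
  F.FTTT
  ...FTT
  .....T
  ...FTT
  ....TT

F.FTTT
...FTT
.....T
...FTT
....TT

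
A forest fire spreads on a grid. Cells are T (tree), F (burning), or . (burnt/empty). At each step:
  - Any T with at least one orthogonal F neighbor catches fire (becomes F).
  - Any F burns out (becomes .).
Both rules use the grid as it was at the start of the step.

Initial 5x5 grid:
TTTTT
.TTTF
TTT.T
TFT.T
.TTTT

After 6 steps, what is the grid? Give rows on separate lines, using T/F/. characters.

Step 1: 7 trees catch fire, 2 burn out
  TTTTF
  .TTF.
  TFT.F
  F.F.T
  .FTTT
Step 2: 7 trees catch fire, 7 burn out
  TTTF.
  .FF..
  F.F..
  ....F
  ..FTT
Step 3: 4 trees catch fire, 7 burn out
  TFF..
  .....
  .....
  .....
  ...FF
Step 4: 1 trees catch fire, 4 burn out
  F....
  .....
  .....
  .....
  .....
Step 5: 0 trees catch fire, 1 burn out
  .....
  .....
  .....
  .....
  .....
Step 6: 0 trees catch fire, 0 burn out
  .....
  .....
  .....
  .....
  .....

.....
.....
.....
.....
.....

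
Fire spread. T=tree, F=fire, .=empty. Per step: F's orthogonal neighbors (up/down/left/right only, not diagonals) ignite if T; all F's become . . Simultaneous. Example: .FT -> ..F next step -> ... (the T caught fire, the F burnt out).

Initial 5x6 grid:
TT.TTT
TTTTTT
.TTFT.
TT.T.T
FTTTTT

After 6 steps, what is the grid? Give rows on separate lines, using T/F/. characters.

Step 1: 6 trees catch fire, 2 burn out
  TT.TTT
  TTTFTT
  .TF.F.
  FT.F.T
  .FTTTT
Step 2: 7 trees catch fire, 6 burn out
  TT.FTT
  TTF.FT
  .F....
  .F...T
  ..FFTT
Step 3: 4 trees catch fire, 7 burn out
  TT..FT
  TF...F
  ......
  .....T
  ....FT
Step 4: 4 trees catch fire, 4 burn out
  TF...F
  F.....
  ......
  .....T
  .....F
Step 5: 2 trees catch fire, 4 burn out
  F.....
  ......
  ......
  .....F
  ......
Step 6: 0 trees catch fire, 2 burn out
  ......
  ......
  ......
  ......
  ......

......
......
......
......
......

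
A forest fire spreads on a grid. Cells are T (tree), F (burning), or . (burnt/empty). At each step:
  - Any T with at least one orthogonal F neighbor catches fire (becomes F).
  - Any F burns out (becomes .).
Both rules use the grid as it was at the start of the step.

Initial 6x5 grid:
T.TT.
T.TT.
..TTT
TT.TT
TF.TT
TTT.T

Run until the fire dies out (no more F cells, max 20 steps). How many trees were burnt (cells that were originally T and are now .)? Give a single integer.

Answer: 6

Derivation:
Step 1: +3 fires, +1 burnt (F count now 3)
Step 2: +3 fires, +3 burnt (F count now 3)
Step 3: +0 fires, +3 burnt (F count now 0)
Fire out after step 3
Initially T: 20, now '.': 16
Total burnt (originally-T cells now '.'): 6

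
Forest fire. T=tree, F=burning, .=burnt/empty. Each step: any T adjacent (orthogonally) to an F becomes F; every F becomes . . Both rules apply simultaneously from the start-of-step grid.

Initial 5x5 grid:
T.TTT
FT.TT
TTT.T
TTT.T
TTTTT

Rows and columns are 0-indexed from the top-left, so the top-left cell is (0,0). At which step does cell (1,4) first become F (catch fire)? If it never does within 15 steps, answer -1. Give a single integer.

Step 1: cell (1,4)='T' (+3 fires, +1 burnt)
Step 2: cell (1,4)='T' (+2 fires, +3 burnt)
Step 3: cell (1,4)='T' (+3 fires, +2 burnt)
Step 4: cell (1,4)='T' (+2 fires, +3 burnt)
Step 5: cell (1,4)='T' (+1 fires, +2 burnt)
Step 6: cell (1,4)='T' (+1 fires, +1 burnt)
Step 7: cell (1,4)='T' (+1 fires, +1 burnt)
Step 8: cell (1,4)='T' (+1 fires, +1 burnt)
Step 9: cell (1,4)='T' (+1 fires, +1 burnt)
Step 10: cell (1,4)='F' (+1 fires, +1 burnt)
  -> target ignites at step 10
Step 11: cell (1,4)='.' (+2 fires, +1 burnt)
Step 12: cell (1,4)='.' (+1 fires, +2 burnt)
Step 13: cell (1,4)='.' (+1 fires, +1 burnt)
Step 14: cell (1,4)='.' (+0 fires, +1 burnt)
  fire out at step 14

10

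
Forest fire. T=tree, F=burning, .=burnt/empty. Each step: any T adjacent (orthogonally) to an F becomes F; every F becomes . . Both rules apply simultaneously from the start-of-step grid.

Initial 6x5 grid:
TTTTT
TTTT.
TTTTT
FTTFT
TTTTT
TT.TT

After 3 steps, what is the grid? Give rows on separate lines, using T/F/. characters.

Step 1: 7 trees catch fire, 2 burn out
  TTTTT
  TTTT.
  FTTFT
  .FF.F
  FTTFT
  TT.TT
Step 2: 10 trees catch fire, 7 burn out
  TTTTT
  FTTF.
  .FF.F
  .....
  .FF.F
  FT.FT
Step 3: 6 trees catch fire, 10 burn out
  FTTFT
  .FF..
  .....
  .....
  .....
  .F..F

FTTFT
.FF..
.....
.....
.....
.F..F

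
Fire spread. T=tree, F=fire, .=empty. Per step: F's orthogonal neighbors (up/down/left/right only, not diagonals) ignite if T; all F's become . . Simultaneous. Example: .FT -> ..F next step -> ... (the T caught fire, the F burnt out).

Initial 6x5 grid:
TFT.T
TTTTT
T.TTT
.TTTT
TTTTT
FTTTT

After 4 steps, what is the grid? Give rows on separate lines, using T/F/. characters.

Step 1: 5 trees catch fire, 2 burn out
  F.F.T
  TFTTT
  T.TTT
  .TTTT
  FTTTT
  .FTTT
Step 2: 4 trees catch fire, 5 burn out
  ....T
  F.FTT
  T.TTT
  .TTTT
  .FTTT
  ..FTT
Step 3: 6 trees catch fire, 4 burn out
  ....T
  ...FT
  F.FTT
  .FTTT
  ..FTT
  ...FT
Step 4: 5 trees catch fire, 6 burn out
  ....T
  ....F
  ...FT
  ..FTT
  ...FT
  ....F

....T
....F
...FT
..FTT
...FT
....F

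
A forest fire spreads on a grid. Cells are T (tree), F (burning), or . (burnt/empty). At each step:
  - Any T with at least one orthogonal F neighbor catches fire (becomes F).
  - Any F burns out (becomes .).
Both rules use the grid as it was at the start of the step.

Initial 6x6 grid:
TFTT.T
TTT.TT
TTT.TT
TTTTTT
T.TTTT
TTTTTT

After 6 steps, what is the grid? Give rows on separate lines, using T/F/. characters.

Step 1: 3 trees catch fire, 1 burn out
  F.FT.T
  TFT.TT
  TTT.TT
  TTTTTT
  T.TTTT
  TTTTTT
Step 2: 4 trees catch fire, 3 burn out
  ...F.T
  F.F.TT
  TFT.TT
  TTTTTT
  T.TTTT
  TTTTTT
Step 3: 3 trees catch fire, 4 burn out
  .....T
  ....TT
  F.F.TT
  TFTTTT
  T.TTTT
  TTTTTT
Step 4: 2 trees catch fire, 3 burn out
  .....T
  ....TT
  ....TT
  F.FTTT
  T.TTTT
  TTTTTT
Step 5: 3 trees catch fire, 2 burn out
  .....T
  ....TT
  ....TT
  ...FTT
  F.FTTT
  TTTTTT
Step 6: 4 trees catch fire, 3 burn out
  .....T
  ....TT
  ....TT
  ....FT
  ...FTT
  FTFTTT

.....T
....TT
....TT
....FT
...FTT
FTFTTT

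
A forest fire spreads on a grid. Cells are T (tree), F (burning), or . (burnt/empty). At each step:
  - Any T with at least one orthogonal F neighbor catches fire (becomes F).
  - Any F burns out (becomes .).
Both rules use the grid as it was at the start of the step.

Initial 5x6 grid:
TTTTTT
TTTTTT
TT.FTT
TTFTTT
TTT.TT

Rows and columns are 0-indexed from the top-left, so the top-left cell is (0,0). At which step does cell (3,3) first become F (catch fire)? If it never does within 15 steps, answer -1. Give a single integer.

Step 1: cell (3,3)='F' (+5 fires, +2 burnt)
  -> target ignites at step 1
Step 2: cell (3,3)='.' (+8 fires, +5 burnt)
Step 3: cell (3,3)='.' (+8 fires, +8 burnt)
Step 4: cell (3,3)='.' (+4 fires, +8 burnt)
Step 5: cell (3,3)='.' (+1 fires, +4 burnt)
Step 6: cell (3,3)='.' (+0 fires, +1 burnt)
  fire out at step 6

1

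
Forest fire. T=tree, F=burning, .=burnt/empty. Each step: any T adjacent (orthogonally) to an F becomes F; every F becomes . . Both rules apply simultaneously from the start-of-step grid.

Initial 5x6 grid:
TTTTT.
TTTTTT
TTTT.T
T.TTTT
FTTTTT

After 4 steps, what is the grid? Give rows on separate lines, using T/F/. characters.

Step 1: 2 trees catch fire, 1 burn out
  TTTTT.
  TTTTTT
  TTTT.T
  F.TTTT
  .FTTTT
Step 2: 2 trees catch fire, 2 burn out
  TTTTT.
  TTTTTT
  FTTT.T
  ..TTTT
  ..FTTT
Step 3: 4 trees catch fire, 2 burn out
  TTTTT.
  FTTTTT
  .FTT.T
  ..FTTT
  ...FTT
Step 4: 5 trees catch fire, 4 burn out
  FTTTT.
  .FTTTT
  ..FT.T
  ...FTT
  ....FT

FTTTT.
.FTTTT
..FT.T
...FTT
....FT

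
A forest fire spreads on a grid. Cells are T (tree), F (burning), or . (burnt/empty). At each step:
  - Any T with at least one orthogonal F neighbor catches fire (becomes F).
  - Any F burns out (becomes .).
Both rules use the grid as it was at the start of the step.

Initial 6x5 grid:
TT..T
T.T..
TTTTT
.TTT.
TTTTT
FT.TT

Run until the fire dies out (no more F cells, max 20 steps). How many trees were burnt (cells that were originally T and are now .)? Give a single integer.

Answer: 20

Derivation:
Step 1: +2 fires, +1 burnt (F count now 2)
Step 2: +1 fires, +2 burnt (F count now 1)
Step 3: +2 fires, +1 burnt (F count now 2)
Step 4: +3 fires, +2 burnt (F count now 3)
Step 5: +5 fires, +3 burnt (F count now 5)
Step 6: +4 fires, +5 burnt (F count now 4)
Step 7: +2 fires, +4 burnt (F count now 2)
Step 8: +1 fires, +2 burnt (F count now 1)
Step 9: +0 fires, +1 burnt (F count now 0)
Fire out after step 9
Initially T: 21, now '.': 29
Total burnt (originally-T cells now '.'): 20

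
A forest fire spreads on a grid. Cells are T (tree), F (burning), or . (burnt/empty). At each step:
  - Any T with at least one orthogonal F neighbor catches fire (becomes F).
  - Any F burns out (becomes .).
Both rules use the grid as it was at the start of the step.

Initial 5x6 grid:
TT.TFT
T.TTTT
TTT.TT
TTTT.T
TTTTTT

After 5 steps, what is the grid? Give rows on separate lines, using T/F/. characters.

Step 1: 3 trees catch fire, 1 burn out
  TT.F.F
  T.TTFT
  TTT.TT
  TTTT.T
  TTTTTT
Step 2: 3 trees catch fire, 3 burn out
  TT....
  T.TF.F
  TTT.FT
  TTTT.T
  TTTTTT
Step 3: 2 trees catch fire, 3 burn out
  TT....
  T.F...
  TTT..F
  TTTT.T
  TTTTTT
Step 4: 2 trees catch fire, 2 burn out
  TT....
  T.....
  TTF...
  TTTT.F
  TTTTTT
Step 5: 3 trees catch fire, 2 burn out
  TT....
  T.....
  TF....
  TTFT..
  TTTTTF

TT....
T.....
TF....
TTFT..
TTTTTF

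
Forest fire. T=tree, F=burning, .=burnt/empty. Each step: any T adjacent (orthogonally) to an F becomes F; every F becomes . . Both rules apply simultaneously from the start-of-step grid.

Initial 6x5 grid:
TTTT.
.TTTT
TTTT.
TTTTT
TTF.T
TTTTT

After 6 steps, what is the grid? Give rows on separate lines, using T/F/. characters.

Step 1: 3 trees catch fire, 1 burn out
  TTTT.
  .TTTT
  TTTT.
  TTFTT
  TF..T
  TTFTT
Step 2: 6 trees catch fire, 3 burn out
  TTTT.
  .TTTT
  TTFT.
  TF.FT
  F...T
  TF.FT
Step 3: 7 trees catch fire, 6 burn out
  TTTT.
  .TFTT
  TF.F.
  F...F
  ....T
  F...F
Step 4: 5 trees catch fire, 7 burn out
  TTFT.
  .F.FT
  F....
  .....
  ....F
  .....
Step 5: 3 trees catch fire, 5 burn out
  TF.F.
  ....F
  .....
  .....
  .....
  .....
Step 6: 1 trees catch fire, 3 burn out
  F....
  .....
  .....
  .....
  .....
  .....

F....
.....
.....
.....
.....
.....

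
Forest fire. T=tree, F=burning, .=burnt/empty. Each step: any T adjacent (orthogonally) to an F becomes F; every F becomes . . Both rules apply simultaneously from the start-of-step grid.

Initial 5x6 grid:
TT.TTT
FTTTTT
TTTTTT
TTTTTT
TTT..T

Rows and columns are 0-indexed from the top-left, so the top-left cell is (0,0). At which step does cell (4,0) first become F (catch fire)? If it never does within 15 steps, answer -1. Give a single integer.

Step 1: cell (4,0)='T' (+3 fires, +1 burnt)
Step 2: cell (4,0)='T' (+4 fires, +3 burnt)
Step 3: cell (4,0)='F' (+4 fires, +4 burnt)
  -> target ignites at step 3
Step 4: cell (4,0)='.' (+5 fires, +4 burnt)
Step 5: cell (4,0)='.' (+5 fires, +5 burnt)
Step 6: cell (4,0)='.' (+3 fires, +5 burnt)
Step 7: cell (4,0)='.' (+1 fires, +3 burnt)
Step 8: cell (4,0)='.' (+1 fires, +1 burnt)
Step 9: cell (4,0)='.' (+0 fires, +1 burnt)
  fire out at step 9

3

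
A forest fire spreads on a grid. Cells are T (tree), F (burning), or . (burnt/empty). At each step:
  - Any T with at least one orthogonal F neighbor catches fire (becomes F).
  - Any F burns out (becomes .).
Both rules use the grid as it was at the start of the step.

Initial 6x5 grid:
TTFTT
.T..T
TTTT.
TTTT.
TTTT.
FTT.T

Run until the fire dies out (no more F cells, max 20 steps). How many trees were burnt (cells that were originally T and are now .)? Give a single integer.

Step 1: +4 fires, +2 burnt (F count now 4)
Step 2: +6 fires, +4 burnt (F count now 6)
Step 3: +5 fires, +6 burnt (F count now 5)
Step 4: +3 fires, +5 burnt (F count now 3)
Step 5: +2 fires, +3 burnt (F count now 2)
Step 6: +0 fires, +2 burnt (F count now 0)
Fire out after step 6
Initially T: 21, now '.': 29
Total burnt (originally-T cells now '.'): 20

Answer: 20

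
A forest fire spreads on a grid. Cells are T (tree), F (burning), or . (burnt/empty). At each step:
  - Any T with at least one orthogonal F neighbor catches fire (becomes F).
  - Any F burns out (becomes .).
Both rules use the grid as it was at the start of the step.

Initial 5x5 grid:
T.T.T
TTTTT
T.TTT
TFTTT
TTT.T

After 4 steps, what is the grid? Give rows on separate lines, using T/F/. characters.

Step 1: 3 trees catch fire, 1 burn out
  T.T.T
  TTTTT
  T.TTT
  F.FTT
  TFT.T
Step 2: 5 trees catch fire, 3 burn out
  T.T.T
  TTTTT
  F.FTT
  ...FT
  F.F.T
Step 3: 4 trees catch fire, 5 burn out
  T.T.T
  FTFTT
  ...FT
  ....F
  ....T
Step 4: 6 trees catch fire, 4 burn out
  F.F.T
  .F.FT
  ....F
  .....
  ....F

F.F.T
.F.FT
....F
.....
....F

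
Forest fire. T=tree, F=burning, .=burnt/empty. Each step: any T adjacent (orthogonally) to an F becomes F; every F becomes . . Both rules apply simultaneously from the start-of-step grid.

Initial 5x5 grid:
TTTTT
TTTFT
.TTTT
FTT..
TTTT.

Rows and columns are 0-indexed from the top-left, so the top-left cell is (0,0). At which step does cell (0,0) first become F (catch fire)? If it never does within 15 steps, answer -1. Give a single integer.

Step 1: cell (0,0)='T' (+6 fires, +2 burnt)
Step 2: cell (0,0)='T' (+8 fires, +6 burnt)
Step 3: cell (0,0)='T' (+3 fires, +8 burnt)
Step 4: cell (0,0)='F' (+2 fires, +3 burnt)
  -> target ignites at step 4
Step 5: cell (0,0)='.' (+0 fires, +2 burnt)
  fire out at step 5

4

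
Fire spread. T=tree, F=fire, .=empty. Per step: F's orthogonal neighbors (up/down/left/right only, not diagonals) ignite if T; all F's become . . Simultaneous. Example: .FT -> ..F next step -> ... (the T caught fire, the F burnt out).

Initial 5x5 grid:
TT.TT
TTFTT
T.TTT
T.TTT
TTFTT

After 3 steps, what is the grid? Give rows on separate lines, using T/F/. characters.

Step 1: 6 trees catch fire, 2 burn out
  TT.TT
  TF.FT
  T.FTT
  T.FTT
  TF.FT
Step 2: 8 trees catch fire, 6 burn out
  TF.FT
  F...F
  T..FT
  T..FT
  F...F
Step 3: 6 trees catch fire, 8 burn out
  F...F
  .....
  F...F
  F...F
  .....

F...F
.....
F...F
F...F
.....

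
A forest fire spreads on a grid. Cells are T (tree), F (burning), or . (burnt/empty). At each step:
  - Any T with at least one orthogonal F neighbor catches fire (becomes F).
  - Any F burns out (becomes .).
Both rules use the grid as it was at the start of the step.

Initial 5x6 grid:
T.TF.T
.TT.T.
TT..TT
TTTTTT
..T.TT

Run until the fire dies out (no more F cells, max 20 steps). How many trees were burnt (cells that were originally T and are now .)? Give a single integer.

Answer: 17

Derivation:
Step 1: +1 fires, +1 burnt (F count now 1)
Step 2: +1 fires, +1 burnt (F count now 1)
Step 3: +1 fires, +1 burnt (F count now 1)
Step 4: +1 fires, +1 burnt (F count now 1)
Step 5: +2 fires, +1 burnt (F count now 2)
Step 6: +2 fires, +2 burnt (F count now 2)
Step 7: +2 fires, +2 burnt (F count now 2)
Step 8: +1 fires, +2 burnt (F count now 1)
Step 9: +3 fires, +1 burnt (F count now 3)
Step 10: +3 fires, +3 burnt (F count now 3)
Step 11: +0 fires, +3 burnt (F count now 0)
Fire out after step 11
Initially T: 19, now '.': 28
Total burnt (originally-T cells now '.'): 17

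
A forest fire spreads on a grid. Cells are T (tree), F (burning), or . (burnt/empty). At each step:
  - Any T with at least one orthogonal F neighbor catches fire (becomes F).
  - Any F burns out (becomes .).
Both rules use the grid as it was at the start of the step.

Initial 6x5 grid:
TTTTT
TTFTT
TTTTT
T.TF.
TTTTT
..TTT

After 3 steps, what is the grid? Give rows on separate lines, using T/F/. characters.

Step 1: 7 trees catch fire, 2 burn out
  TTFTT
  TF.FT
  TTFFT
  T.F..
  TTTFT
  ..TTT
Step 2: 9 trees catch fire, 7 burn out
  TF.FT
  F...F
  TF..F
  T....
  TTF.F
  ..TFT
Step 3: 6 trees catch fire, 9 burn out
  F...F
  .....
  F....
  T....
  TF...
  ..F.F

F...F
.....
F....
T....
TF...
..F.F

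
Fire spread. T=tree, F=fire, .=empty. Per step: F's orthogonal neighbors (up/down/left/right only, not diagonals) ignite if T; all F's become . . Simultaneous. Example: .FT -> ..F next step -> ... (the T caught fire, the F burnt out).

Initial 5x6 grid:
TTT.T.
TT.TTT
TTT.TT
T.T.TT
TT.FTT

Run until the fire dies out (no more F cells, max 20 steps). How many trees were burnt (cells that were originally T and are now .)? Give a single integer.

Answer: 10

Derivation:
Step 1: +1 fires, +1 burnt (F count now 1)
Step 2: +2 fires, +1 burnt (F count now 2)
Step 3: +2 fires, +2 burnt (F count now 2)
Step 4: +2 fires, +2 burnt (F count now 2)
Step 5: +3 fires, +2 burnt (F count now 3)
Step 6: +0 fires, +3 burnt (F count now 0)
Fire out after step 6
Initially T: 22, now '.': 18
Total burnt (originally-T cells now '.'): 10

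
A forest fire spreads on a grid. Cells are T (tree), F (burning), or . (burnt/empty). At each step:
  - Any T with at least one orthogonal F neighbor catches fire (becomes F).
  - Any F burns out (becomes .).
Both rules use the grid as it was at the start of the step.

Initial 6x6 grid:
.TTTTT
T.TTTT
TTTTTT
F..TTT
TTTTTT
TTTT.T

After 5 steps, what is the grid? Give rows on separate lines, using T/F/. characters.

Step 1: 2 trees catch fire, 1 burn out
  .TTTTT
  T.TTTT
  FTTTTT
  ...TTT
  FTTTTT
  TTTT.T
Step 2: 4 trees catch fire, 2 burn out
  .TTTTT
  F.TTTT
  .FTTTT
  ...TTT
  .FTTTT
  FTTT.T
Step 3: 3 trees catch fire, 4 burn out
  .TTTTT
  ..TTTT
  ..FTTT
  ...TTT
  ..FTTT
  .FTT.T
Step 4: 4 trees catch fire, 3 burn out
  .TTTTT
  ..FTTT
  ...FTT
  ...TTT
  ...FTT
  ..FT.T
Step 5: 6 trees catch fire, 4 burn out
  .TFTTT
  ...FTT
  ....FT
  ...FTT
  ....FT
  ...F.T

.TFTTT
...FTT
....FT
...FTT
....FT
...F.T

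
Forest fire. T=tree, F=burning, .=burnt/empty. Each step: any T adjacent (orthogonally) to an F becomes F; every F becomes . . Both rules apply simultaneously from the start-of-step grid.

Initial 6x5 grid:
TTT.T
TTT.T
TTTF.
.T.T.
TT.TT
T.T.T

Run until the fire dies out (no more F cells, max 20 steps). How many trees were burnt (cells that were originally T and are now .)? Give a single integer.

Answer: 17

Derivation:
Step 1: +2 fires, +1 burnt (F count now 2)
Step 2: +3 fires, +2 burnt (F count now 3)
Step 3: +5 fires, +3 burnt (F count now 5)
Step 4: +4 fires, +5 burnt (F count now 4)
Step 5: +2 fires, +4 burnt (F count now 2)
Step 6: +1 fires, +2 burnt (F count now 1)
Step 7: +0 fires, +1 burnt (F count now 0)
Fire out after step 7
Initially T: 20, now '.': 27
Total burnt (originally-T cells now '.'): 17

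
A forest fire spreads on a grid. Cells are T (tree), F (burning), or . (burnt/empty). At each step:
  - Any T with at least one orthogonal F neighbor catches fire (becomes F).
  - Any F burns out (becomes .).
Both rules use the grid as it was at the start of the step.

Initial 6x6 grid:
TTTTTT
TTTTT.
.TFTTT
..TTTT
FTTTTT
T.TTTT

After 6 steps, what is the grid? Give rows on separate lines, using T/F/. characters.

Step 1: 6 trees catch fire, 2 burn out
  TTTTTT
  TTFTT.
  .F.FTT
  ..FTTT
  .FTTTT
  F.TTTT
Step 2: 6 trees catch fire, 6 burn out
  TTFTTT
  TF.FT.
  ....FT
  ...FTT
  ..FTTT
  ..TTTT
Step 3: 8 trees catch fire, 6 burn out
  TF.FTT
  F...F.
  .....F
  ....FT
  ...FTT
  ..FTTT
Step 4: 5 trees catch fire, 8 burn out
  F...FT
  ......
  ......
  .....F
  ....FT
  ...FTT
Step 5: 3 trees catch fire, 5 burn out
  .....F
  ......
  ......
  ......
  .....F
  ....FT
Step 6: 1 trees catch fire, 3 burn out
  ......
  ......
  ......
  ......
  ......
  .....F

......
......
......
......
......
.....F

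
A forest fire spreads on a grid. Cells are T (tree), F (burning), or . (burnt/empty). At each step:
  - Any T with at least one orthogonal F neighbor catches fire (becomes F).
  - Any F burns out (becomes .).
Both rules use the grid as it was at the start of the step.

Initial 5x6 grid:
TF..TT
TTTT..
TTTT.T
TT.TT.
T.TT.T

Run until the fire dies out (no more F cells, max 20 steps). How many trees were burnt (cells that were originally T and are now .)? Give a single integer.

Step 1: +2 fires, +1 burnt (F count now 2)
Step 2: +3 fires, +2 burnt (F count now 3)
Step 3: +4 fires, +3 burnt (F count now 4)
Step 4: +2 fires, +4 burnt (F count now 2)
Step 5: +2 fires, +2 burnt (F count now 2)
Step 6: +2 fires, +2 burnt (F count now 2)
Step 7: +1 fires, +2 burnt (F count now 1)
Step 8: +0 fires, +1 burnt (F count now 0)
Fire out after step 8
Initially T: 20, now '.': 26
Total burnt (originally-T cells now '.'): 16

Answer: 16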